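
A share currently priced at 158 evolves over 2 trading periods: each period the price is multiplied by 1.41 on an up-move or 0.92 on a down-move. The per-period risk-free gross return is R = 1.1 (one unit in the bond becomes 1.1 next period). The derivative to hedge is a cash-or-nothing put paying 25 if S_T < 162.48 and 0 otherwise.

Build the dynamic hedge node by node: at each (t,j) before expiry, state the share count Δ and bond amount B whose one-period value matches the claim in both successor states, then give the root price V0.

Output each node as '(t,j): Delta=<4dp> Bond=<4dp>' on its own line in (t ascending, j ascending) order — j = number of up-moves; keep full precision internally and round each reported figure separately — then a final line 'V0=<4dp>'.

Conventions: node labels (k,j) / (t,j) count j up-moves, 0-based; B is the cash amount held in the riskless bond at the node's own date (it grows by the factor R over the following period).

(0,0): Delta=-0.1857 Bond=37.6135
(1,0): Delta=-0.3510 Bond=65.3989
(1,1): Delta=0.0000 Bond=0.0000
V0=8.2696

Risk-neutral probability p* = (R−d)/(u−d) = (1.1−0.92)/(1.41−0.92) = 0.3673.
Terminal payoffs: V(2,0)=25.0000, V(2,1)=0.0000, V(2,2)=0.0000
Node (1,0) S=145.3600: V=(p*·0.0000+(1−p*)·25.0000)/1.1=14.3785; Δ=(0.0000−25.0000)/(204.9576−133.7312)=-0.3510; B=V−Δ·S=65.3989
Node (1,1) S=222.7800: V=(p*·0.0000+(1−p*)·0.0000)/1.1=0.0000; Δ=(0.0000−0.0000)/(314.1198−204.9576)=0.0000; B=V−Δ·S=0.0000
Node (0,0) S=158.0000: V=(p*·0.0000+(1−p*)·14.3785)/1.1=8.2696; Δ=(0.0000−14.3785)/(222.7800−145.3600)=-0.1857; B=V−Δ·S=37.6135
Verification: the root portfolio costs Δ(0,0)·S0 + B(0,0) = 8.2696, matching V0.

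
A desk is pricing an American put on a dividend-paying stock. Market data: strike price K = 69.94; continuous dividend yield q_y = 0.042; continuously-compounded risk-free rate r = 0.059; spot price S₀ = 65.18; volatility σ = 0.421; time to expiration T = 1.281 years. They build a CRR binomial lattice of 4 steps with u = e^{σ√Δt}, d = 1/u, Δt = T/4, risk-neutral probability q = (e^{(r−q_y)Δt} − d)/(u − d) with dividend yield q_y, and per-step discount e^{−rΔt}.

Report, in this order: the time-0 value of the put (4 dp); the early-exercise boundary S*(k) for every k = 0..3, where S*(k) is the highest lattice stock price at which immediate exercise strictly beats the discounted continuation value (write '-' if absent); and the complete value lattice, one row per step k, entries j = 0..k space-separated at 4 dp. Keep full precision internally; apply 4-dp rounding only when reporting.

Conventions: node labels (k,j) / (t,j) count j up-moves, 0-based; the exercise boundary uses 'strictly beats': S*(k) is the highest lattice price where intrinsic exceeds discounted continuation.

price = 14.0959
boundary = - - 40.4740 51.3624
tree:
14.0959
20.7779 6.5916
29.4660 11.1241 1.3761
38.0462 18.5776 2.5593 0.0000
44.8074 29.4660 4.7600 0.0000 0.0000

params: Δt=0.32025 u=1.26902 d=0.78801 q=0.45207 e^(-rΔt)=0.98128
t_4 payoffs: 44.8074 29.4660 4.7600 0.0000 0.0000
t_3: node(3,0) S=31.8938 payoff=38.0462 vs cont=37.1632 → 38.0462 [stop]  node(3,1) S=51.3624 payoff=18.5776 vs cont=17.9547 → 18.5776 [stop]  node(3,2) S=82.7149 payoff=0.0000 vs cont=2.5593 → 2.5593 [wait]  node(3,3) S=133.2054 payoff=0.0000 vs cont=0.0000 → 0.0000 [wait]  ⇒ S*(3)=51.3624
t_2: node(2,0) S=40.4740 payoff=29.4660 vs cont=28.6977 → 29.4660 [stop]  node(2,1) S=65.1800 payoff=4.7600 vs cont=11.1241 → 11.1241 [wait]  node(2,2) S=104.9670 payoff=0.0000 vs cont=1.3761 → 1.3761 [wait]  ⇒ S*(2)=40.4740
t_1: node(1,0) S=51.3624 payoff=18.5776 vs cont=20.7779 → 20.7779 [wait]  node(1,1) S=82.7149 payoff=0.0000 vs cont=6.5916 → 6.5916 [wait]  ⇒ S*(1)=-
t_0: node(0,0) S=65.1800 payoff=4.7600 vs cont=14.0959 → 14.0959 [wait]  ⇒ S*(0)=-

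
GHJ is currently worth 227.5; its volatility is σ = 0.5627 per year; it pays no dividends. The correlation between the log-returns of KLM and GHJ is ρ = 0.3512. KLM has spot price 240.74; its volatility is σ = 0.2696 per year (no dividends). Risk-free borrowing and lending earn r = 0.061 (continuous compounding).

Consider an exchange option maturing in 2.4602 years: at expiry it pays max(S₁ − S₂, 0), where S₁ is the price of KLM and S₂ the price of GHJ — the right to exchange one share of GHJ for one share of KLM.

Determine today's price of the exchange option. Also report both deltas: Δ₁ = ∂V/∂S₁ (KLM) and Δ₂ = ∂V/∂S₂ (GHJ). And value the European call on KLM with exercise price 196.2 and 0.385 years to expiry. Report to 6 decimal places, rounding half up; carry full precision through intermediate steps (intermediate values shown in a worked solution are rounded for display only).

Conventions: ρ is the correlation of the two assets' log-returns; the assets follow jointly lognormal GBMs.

exchange price = 82.484631
Δ1 = 0.686108
Δ2 = -0.363468
price(KLM call K=196.2) = 50.518067

σ_eff = √(σ₁² + σ₂² − 2ρσ₁σ₂) = √(0.2696² + 0.5627² − 2·0.3512·0.2696·0.5627) = 0.531751
d₁ = (ln(S₁/S₂) + (q₂ − q₁ + σ_eff²/2)T) / (σ_eff√T) = (ln(240.74/227.5) + (0.0 − 0.0 + 0.141379)·2.4602) / 0.834052 = 0.484848
d₂ = d₁ − σ_eff√T = 0.484848 − 0.834052 = -0.349204
N(d₁) = 0.686108,  N(d₂) = 0.363468
V = S₁·e^{−q₁T}·N(d₁) − S₂·e^{−q₂T}·N(d₂) = 165.173640 − 82.689009 = 82.484631
Δ₁ = e^{−q₁T}·N(d₁) = 0.686108;  Δ₂ = −e^{−q₂T}·N(d₂) = -0.363468
[vanilla: KLM call K=196.2]
σ√T = 0.2696·√0.385 = 0.167282
d₁ = (ln(S/K) + (r+σ²/2)T) / (σ√T) = (ln(240.74/196.2) + (0.061+0.2696²/2)·0.385) / 0.167282 = (0.204583 + 0.037477) / 0.167282 = 1.447012
d₂ = d₁ − σ√T = 1.447012 − 0.167282 = 1.279730
e^{−rT} = 0.976789
N(d₁) = 0.926053,  N(d₂) = 0.899680
price = S·N(d₁) − K·e^{−rT}·N(d₂) = 222.938057 − 172.419990 = 50.518067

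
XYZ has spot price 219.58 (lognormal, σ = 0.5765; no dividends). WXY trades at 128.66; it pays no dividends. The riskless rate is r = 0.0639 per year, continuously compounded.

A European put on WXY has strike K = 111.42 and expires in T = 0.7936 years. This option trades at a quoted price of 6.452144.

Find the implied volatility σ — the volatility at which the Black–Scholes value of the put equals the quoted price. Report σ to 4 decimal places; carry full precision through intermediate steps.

At σ = 0.3673 the Black–Scholes value reproduces the quote:
σ√T = 0.3673·√0.7936 = 0.327206
d₁ = (ln(S/K) + (r+σ²/2)T) / (σ√T) = (ln(128.66/111.42) + (0.0639+0.3673²/2)·0.7936) / 0.327206 = (0.143866 + 0.104243) / 0.327206 = 0.758266
d₂ = d₁ − σ√T = 0.758266 − 0.327206 = 0.431060
e^{−rT} = 0.950553
N(−d₁) = 0.224146,  N(−d₂) = 0.333213
V = K·e^{−rT}·N(−d₂) − S·N(−d₁) = 35.290753 − 28.838609 = 6.452144 (matching the quote); vega is positive throughout, so no other σ reproduces this price

sigma = 0.3673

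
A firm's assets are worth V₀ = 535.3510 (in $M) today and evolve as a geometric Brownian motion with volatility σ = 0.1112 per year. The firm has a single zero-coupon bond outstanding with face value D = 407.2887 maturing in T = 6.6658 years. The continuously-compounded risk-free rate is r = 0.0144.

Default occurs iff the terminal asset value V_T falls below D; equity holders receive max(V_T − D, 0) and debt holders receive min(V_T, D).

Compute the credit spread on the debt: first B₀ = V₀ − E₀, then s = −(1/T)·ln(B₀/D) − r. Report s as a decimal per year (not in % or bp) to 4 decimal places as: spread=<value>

spread=0.0024

Equity is a call on the firm's assets struck at D = 407.2887:
d₁ = [ln(V₀/D) + (r + σ²/2)T] / (σ√T)
   = [ln(535.3510/407.2887) + (0.0144 + 0.5·0.1112²)·6.6658] / (0.1112·√6.6658)
   = [0.273400 + 0.137200] / 0.287099 = 1.430173
d₂ = d₁ − σ√T = 1.430173 − 0.287099 = 1.143075
N(d₁) = 0.923666,  N(d₂) = 0.873496,  e^(−rT) = 0.908475
E₀ = V₀·N(d₁) − D·e^(−rT)·N(d₂)
   = 535.3510·0.923666 − 407.2887·0.908475·0.873496 = 171.281842
B₀ = V₀ − E₀ = 535.3510 − 171.281842 = 364.069158
spread = −(1/T)·ln(B₀/D) − r = −(1/6.6658)·ln(364.069158/407.2887) − 0.0144 = 0.00242895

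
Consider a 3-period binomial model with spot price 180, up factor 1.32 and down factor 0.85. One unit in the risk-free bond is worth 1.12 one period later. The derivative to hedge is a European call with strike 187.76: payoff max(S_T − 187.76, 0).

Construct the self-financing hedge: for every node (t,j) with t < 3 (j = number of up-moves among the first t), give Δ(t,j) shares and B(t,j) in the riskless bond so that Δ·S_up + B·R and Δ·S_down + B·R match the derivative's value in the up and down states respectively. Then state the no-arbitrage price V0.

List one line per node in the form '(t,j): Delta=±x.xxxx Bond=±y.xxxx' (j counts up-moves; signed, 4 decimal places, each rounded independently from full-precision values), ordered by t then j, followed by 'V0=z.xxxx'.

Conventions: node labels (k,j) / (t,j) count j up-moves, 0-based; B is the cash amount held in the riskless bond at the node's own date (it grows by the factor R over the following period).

(0,0): Delta=0.8216 Bond=-93.7145
(1,0): Delta=0.5623 Bond=-65.2870
(1,1): Delta=0.9452 Bond=-134.3478
(2,0): Delta=0.0000 Bond=0.0000
(2,1): Delta=0.8304 Bond=-127.2856
(2,2): Delta=1.0000 Bond=-167.6429
V0=54.1661

Risk-neutral probability p* = (R−d)/(u−d) = (1.12−0.85)/(1.32−0.85) = 0.5745.
Expiry values: V(3,0)=0.0000, V(3,1)=0.0000, V(3,2)=78.8272, V(3,3)=226.2342
Node (2,0) S=130.0500: V=(p*·0.0000+(1−p*)·0.0000)/1.12=0.0000; Δ=(0.0000−0.0000)/(171.6660−110.5425)=0.0000; B=V−Δ·S=0.0000
Node (2,1) S=201.9600: V=(p*·78.8272+(1−p*)·0.0000)/1.12=40.4319; Δ=(78.8272−0.0000)/(266.5872−171.6660)=0.8304; B=V−Δ·S=-127.2856
Node (2,2) S=313.6320: V=(p*·226.2342+(1−p*)·78.8272)/1.12=145.9891; Δ=(226.2342−78.8272)/(413.9942−266.5872)=1.0000; B=V−Δ·S=-167.6429
Node (1,0) S=153.0000: V=(p*·40.4319+(1−p*)·0.0000)/1.12=20.7382; Δ=(40.4319−0.0000)/(201.9600−130.0500)=0.5623; B=V−Δ·S=-65.2870
Node (1,1) S=237.6000: V=(p*·145.9891+(1−p*)·40.4319)/1.12=90.2421; Δ=(145.9891−40.4319)/(313.6320−201.9600)=0.9452; B=V−Δ·S=-134.3478
Node (0,0) S=180.0000: V=(p*·90.2421+(1−p*)·20.7382)/1.12=54.1661; Δ=(90.2421−20.7382)/(237.6000−153.0000)=0.8216; B=V−Δ·S=-93.7145
Check: Δ(0,0)·S0 + B(0,0) = 54.1661 = V0.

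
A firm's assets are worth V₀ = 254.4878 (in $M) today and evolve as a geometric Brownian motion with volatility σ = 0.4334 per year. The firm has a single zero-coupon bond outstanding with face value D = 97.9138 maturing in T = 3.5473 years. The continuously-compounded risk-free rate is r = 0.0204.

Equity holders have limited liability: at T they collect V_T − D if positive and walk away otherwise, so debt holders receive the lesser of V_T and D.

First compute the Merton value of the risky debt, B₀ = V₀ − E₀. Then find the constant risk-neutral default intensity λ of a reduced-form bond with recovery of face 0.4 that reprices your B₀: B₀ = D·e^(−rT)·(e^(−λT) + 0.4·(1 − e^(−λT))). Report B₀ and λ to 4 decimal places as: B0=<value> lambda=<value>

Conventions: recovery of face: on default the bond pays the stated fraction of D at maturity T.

Equity is a call on the firm's assets struck at D = 97.9138:
d₁ = [ln(V₀/D) + (r + σ²/2)T] / (σ√T)
   = [ln(254.4878/97.9138) + (0.0204 + 0.5·0.4334²)·3.5473] / (0.4334·√3.5473)
   = [0.955165 + 0.405519] / 0.816278 = 1.666939
d₂ = d₁ − σ√T = 1.666939 − 0.816278 = 0.850661
N(d₁) = 0.952237,  N(d₂) = 0.802521,  e^(−rT) = 0.930191
E₀ = V₀·N(d₁) − D·e^(−rT)·N(d₂)
   = 254.4878·0.952237 − 97.9138·0.930191·0.802521 = 169.240139
B₀ = V₀ − E₀ = 254.4878 − 169.240139 = 85.247661
e^(−λT) = (B₀·e^(rT)/D − 0.4)/(1 − 0.4) = (85.2477·1.075048/97.9138 − 0.4)/0.6 = 0.89329957
λ = −ln(0.89329957)/3.5473 = 0.031808

B0=85.2477 lambda=0.0318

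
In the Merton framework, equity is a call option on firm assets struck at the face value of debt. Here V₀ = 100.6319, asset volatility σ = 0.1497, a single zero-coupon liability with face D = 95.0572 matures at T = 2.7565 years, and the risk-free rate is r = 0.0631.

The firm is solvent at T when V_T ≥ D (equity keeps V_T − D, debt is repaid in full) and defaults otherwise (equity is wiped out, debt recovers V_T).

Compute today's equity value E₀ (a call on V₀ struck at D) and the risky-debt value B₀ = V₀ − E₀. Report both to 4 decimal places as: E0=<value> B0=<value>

Work the structural quantities from V₀ = 100.6319 against face 95.0572:
d₁ = [ln(V₀/D) + (r + σ²/2)T] / (σ√T)
   = [ln(100.6319/95.0572) + (0.0631 + 0.5·0.1497²)·2.7565] / (0.1497·√2.7565)
   = [0.056990 + 0.204822] / 0.248543 = 1.053390
d₂ = d₁ − σ√T = 1.053390 − 0.248543 = 0.804848
N(d₁) = 0.853919,  N(d₂) = 0.789546,  e^(−rT) = 0.840351
E₀ = V₀·N(d₁) − D·e^(−rT)·N(d₂)
   = 100.6319·0.853919 − 95.0572·0.840351·0.789546 = 22.861387
B₀ = V₀ − E₀ = 100.6319 − 22.861387 = 77.770513

E0=22.8614 B0=77.7705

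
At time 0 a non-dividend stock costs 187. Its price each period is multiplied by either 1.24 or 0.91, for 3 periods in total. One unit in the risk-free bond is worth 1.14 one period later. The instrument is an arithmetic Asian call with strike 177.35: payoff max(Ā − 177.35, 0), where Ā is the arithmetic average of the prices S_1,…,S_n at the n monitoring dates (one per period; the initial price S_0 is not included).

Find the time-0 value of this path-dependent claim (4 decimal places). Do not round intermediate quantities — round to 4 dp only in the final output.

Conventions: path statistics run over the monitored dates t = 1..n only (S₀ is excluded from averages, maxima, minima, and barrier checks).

Set p* = 0.6970 (from d < R < u); the path-dependent value is the discounted p*-expectation over all price paths.
Enumerate all 2^3 = 8 price paths (U = up ×1.24, D = down ×0.91); each path with k up-moves has probability p*^k·(1−p*)^(3−k).
DDD: Ā=155.3142, payoff=0.0000, prob=0.027826
UDD: Ā=211.6369, payoff=34.2869, prob=0.064001
DUD: Ā=191.0669, payoff=13.7169, prob=0.064001
UUD: Ā=260.3549, payoff=83.0049, prob=0.147202
DDU: Ā=172.3482, payoff=0.0000, prob=0.064001
UDU: Ā=234.8481, payoff=57.4981, prob=0.147202
DUU: Ā=214.2781, payoff=36.9281, prob=0.147202
UUU: Ā=291.9833, payoff=114.6333, prob=0.338565
Price = Σ prob·payoff / R^3 = 68.001277 / 1.481544 = 45.8989

price = 45.8989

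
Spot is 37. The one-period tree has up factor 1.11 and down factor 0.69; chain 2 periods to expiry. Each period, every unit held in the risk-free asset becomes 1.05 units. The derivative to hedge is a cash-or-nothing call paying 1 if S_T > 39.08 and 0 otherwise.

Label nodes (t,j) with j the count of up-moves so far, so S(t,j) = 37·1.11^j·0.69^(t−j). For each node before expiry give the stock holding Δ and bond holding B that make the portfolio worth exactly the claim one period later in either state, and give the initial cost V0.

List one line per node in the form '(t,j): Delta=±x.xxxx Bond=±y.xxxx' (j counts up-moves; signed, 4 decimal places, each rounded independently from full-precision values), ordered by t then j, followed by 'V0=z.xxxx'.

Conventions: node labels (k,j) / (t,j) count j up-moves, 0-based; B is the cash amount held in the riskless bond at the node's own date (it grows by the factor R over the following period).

The replicating-portfolio and risk-neutral prices coincide; use p* = (1.05−0.69)/(1.11−0.69) = 0.8571 for the latter.
Terminal payoffs: V(2,0)=0.0000, V(2,1)=0.0000, V(2,2)=1.0000
  t=1,j=0: stock 25.5300 → up 28.3383 (V=0.0000), down 17.6157 (V=0.0000). Price 0.0000; hedge Δ=0.0000, bond B=0.0000.
  t=1,j=1: stock 41.0700 → up 45.5877 (V=1.0000), down 28.3383 (V=0.0000). Price 0.8163; hedge Δ=0.0580, bond B=-1.5646.
  t=0,j=0: stock 37.0000 → up 41.0700 (V=0.8163), down 25.5300 (V=0.0000). Price 0.6664; hedge Δ=0.0525, bond B=-1.2772.
Verification: the root portfolio costs Δ(0,0)·S0 + B(0,0) = 0.6664, matching V0.

(0,0): Delta=0.0525 Bond=-1.2772
(1,0): Delta=0.0000 Bond=0.0000
(1,1): Delta=0.0580 Bond=-1.5646
V0=0.6664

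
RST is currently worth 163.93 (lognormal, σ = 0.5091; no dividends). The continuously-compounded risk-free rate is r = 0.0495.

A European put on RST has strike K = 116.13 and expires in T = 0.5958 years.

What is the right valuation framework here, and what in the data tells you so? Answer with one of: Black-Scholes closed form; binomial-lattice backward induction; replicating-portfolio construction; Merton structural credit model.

Key observation: a European-exercise option on RST struck at 116.13 — a GBM underlying with constant parameters — admits an analytic price: the data contain no early exercise, no discrete tree, no debt structure.

framework: Black-Scholes closed form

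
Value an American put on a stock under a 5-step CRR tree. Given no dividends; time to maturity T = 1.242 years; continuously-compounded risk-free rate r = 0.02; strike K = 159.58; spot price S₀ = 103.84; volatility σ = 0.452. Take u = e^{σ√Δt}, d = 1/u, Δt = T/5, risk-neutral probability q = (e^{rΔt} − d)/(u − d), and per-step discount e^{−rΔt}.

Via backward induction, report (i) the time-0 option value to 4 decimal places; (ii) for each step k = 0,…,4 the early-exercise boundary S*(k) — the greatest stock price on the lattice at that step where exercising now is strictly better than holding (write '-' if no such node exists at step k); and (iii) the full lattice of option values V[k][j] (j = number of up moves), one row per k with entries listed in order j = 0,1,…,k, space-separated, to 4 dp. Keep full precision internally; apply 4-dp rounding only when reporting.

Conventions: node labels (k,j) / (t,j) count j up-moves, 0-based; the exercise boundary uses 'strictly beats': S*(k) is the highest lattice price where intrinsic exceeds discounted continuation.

price = 61.2050
boundary = - - 66.1748 82.8951 103.8400
tree:
61.2050
77.1700 42.7430
93.4052 58.5588 24.2576
106.7529 76.6849 37.4778 8.6803
117.4083 93.4052 55.7400 16.0030 0.0000
125.9145 106.7529 76.6849 29.5030 0.0000 0.0000

params: Δt=0.24840 u=1.25267 d=0.79830 q=0.45488 e^(-rΔt)=0.99504
t_5 payoffs: 125.9145 106.7529 76.6849 29.5030 0.0000 0.0000
t_4: node(4,0) S=42.1717 payoff=117.4083 vs cont=116.6175 → 117.4083 [stop]  node(4,1) S=66.1748 payoff=93.4052 vs cont=92.6144 → 93.4052 [stop]  node(4,2) S=103.8400 payoff=55.7400 vs cont=54.9492 → 55.7400 [stop]  node(4,3) S=162.9433 payoff=0.0000 vs cont=16.0030 → 16.0030 [wait]  node(4,4) S=255.6869 payoff=0.0000 vs cont=0.0000 → 0.0000 [wait]  ⇒ S*(4)=103.8400
t_3: node(3,0) S=52.8271 payoff=106.7529 vs cont=105.9621 → 106.7529 [stop]  node(3,1) S=82.8951 payoff=76.6849 vs cont=75.8941 → 76.6849 [stop]  node(3,2) S=130.0770 payoff=29.5030 vs cont=37.4778 → 37.4778 [wait]  node(3,3) S=204.1139 payoff=0.0000 vs cont=8.6803 → 8.6803 [wait]  ⇒ S*(3)=82.8951
t_2: node(2,0) S=66.1748 payoff=93.4052 vs cont=92.6144 → 93.4052 [stop]  node(2,1) S=103.8400 payoff=55.7400 vs cont=58.5588 → 58.5588 [wait]  node(2,2) S=162.9433 payoff=0.0000 vs cont=24.2576 → 24.2576 [wait]  ⇒ S*(2)=66.1748
t_1: node(1,0) S=82.8951 payoff=76.6849 vs cont=77.1700 → 77.1700 [wait]  node(1,1) S=130.0770 payoff=29.5030 vs cont=42.7430 → 42.7430 [wait]  ⇒ S*(1)=-
t_0: node(0,0) S=103.8400 payoff=55.7400 vs cont=61.2050 → 61.2050 [wait]  ⇒ S*(0)=-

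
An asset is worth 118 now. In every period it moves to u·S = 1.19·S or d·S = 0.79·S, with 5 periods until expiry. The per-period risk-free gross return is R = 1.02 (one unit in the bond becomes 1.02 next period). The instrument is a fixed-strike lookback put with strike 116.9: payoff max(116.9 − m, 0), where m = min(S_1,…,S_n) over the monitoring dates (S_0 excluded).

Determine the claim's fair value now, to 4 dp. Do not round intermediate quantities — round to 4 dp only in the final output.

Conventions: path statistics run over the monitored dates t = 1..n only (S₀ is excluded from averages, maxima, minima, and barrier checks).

Set p* = 0.5750 (from d < R < u); the path-dependent value is the discounted p*-expectation over all price paths.
Enumerate all 2^5 = 32 price paths (U = up ×1.19, D = down ×0.79); each path with k up-moves has probability p*^k·(1−p*)^(5−k).
DDDDD: m=36.3093, payoff=80.5907, prob=0.013866
UDDDD: m=54.6937, payoff=62.2063, prob=0.018760
DUDDD: m=54.6937, payoff=62.2063, prob=0.018760
UUDDD: m=82.3867, payoff=34.5133, prob=0.025381
DDUDD: m=54.6937, payoff=62.2063, prob=0.018760
UDUDD: m=82.3867, payoff=34.5133, prob=0.025381
DUUDD: m=82.3867, payoff=34.5133, prob=0.025381
UUUDD: m=124.1015, payoff=0.0000, prob=0.034339
DDDUD: m=54.6937, payoff=62.2063, prob=0.018760
UDDUD: m=82.3867, payoff=34.5133, prob=0.025381
DUDUD: m=82.3867, payoff=34.5133, prob=0.025381
UUDUD: m=124.1015, payoff=0.0000, prob=0.034339
DDUUD: m=73.6438, payoff=43.2562, prob=0.025381
UDUUD: m=110.9318, payoff=5.9682, prob=0.034339
DUUUD: m=93.2200, payoff=23.6800, prob=0.034339
UUUUD: m=140.4200, payoff=0.0000, prob=0.046458
DDDDU: m=45.9611, payoff=70.9389, prob=0.018760
UDDDU: m=69.2325, payoff=47.6675, prob=0.025381
DUDDU: m=69.2325, payoff=47.6675, prob=0.025381
UUDDU: m=104.2870, payoff=12.6130, prob=0.034339
DDUDU: m=69.2325, payoff=47.6675, prob=0.025381
UDUDU: m=104.2870, payoff=12.6130, prob=0.034339
DUUDU: m=93.2200, payoff=23.6800, prob=0.034339
UUUDU: m=140.4200, payoff=0.0000, prob=0.046458
DDDUU: m=58.1786, payoff=58.7214, prob=0.025381
UDDUU: m=87.6361, payoff=29.2639, prob=0.034339
DUDUU: m=87.6361, payoff=29.2639, prob=0.034339
UUDUU: m=132.0088, payoff=0.0000, prob=0.046458
DDUUU: m=73.6438, payoff=43.2562, prob=0.034339
UDUUU: m=110.9318, payoff=5.9682, prob=0.046458
DUUUU: m=93.2200, payoff=23.6800, prob=0.046458
UUUUU: m=140.4200, payoff=0.0000, prob=0.062855
Price = Σ prob·payoff / R^5 = 25.283632 / 1.104081 = 22.9002

price = 22.9002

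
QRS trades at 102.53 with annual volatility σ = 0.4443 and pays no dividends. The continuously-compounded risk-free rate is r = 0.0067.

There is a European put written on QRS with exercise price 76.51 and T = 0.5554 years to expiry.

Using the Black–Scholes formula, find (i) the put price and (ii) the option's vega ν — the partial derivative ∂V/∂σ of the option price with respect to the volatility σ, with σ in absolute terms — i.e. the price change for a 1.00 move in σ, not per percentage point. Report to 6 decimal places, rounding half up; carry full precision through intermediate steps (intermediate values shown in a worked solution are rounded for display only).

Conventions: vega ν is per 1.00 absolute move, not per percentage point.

price = 2.940373
ν = 17.364877

σ√T = 0.4443·√0.5554 = 0.331115
d₁ = (ln(S/K) + (r+σ²/2)T) / (σ√T) = (ln(102.53/76.51) + (0.0067+0.4443²/2)·0.5554) / 0.331115 = (0.292734 + 0.058540) / 0.331115 = 1.060881
d₂ = d₁ − σ√T = 1.060881 − 0.331115 = 0.729765
e^{−rT} = 0.996286
N(−d₁) = 0.144372,  N(−d₂) = 0.232767
Put price V = K·e^{−rT}·N(−d₂) − S·N(−d₁) = 17.742840 − 14.802467 = 2.940373
φ(d₁) = (1/√(2π))·e^{−d₁²/2} = 0.227257
ν = S·φ(d₁)·√T = 17.364877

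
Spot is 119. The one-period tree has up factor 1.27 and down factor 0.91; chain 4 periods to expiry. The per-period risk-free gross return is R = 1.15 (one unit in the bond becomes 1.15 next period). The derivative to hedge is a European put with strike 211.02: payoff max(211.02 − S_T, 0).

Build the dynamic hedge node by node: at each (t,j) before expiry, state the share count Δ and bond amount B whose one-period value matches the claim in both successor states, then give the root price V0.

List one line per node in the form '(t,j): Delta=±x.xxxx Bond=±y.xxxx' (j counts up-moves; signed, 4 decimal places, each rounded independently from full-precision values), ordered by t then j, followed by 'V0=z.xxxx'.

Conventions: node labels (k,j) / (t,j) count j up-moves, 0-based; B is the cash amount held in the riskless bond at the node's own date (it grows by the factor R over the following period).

Arbitrage-free pricing uses the up-move probability p* = (R−d)/(u−d) = 0.6667, discounting each step at R = 1.15.
At maturity the claim pays: V(4,0)=129.4158, V(4,1)=97.1328, V(4,2)=52.0785, V(4,3)=0.0000, V(4,4)=0.0000
Node (3,0) S=89.6749: V=(p*·97.1328+(1−p*)·129.4158)/1.15=93.8207; Δ=(97.1328−129.4158)/(113.8872−81.6042)=-1.0000; B=V−Δ·S=183.4957
Node (3,1) S=125.1508: V=(p*·52.0785+(1−p*)·97.1328)/1.15=58.3449; Δ=(52.0785−97.1328)/(158.9415−113.8872)=-1.0000; B=V−Δ·S=183.4957
Node (3,2) S=174.6609: V=(p*·0.0000+(1−p*)·52.0785)/1.15=15.0952; Δ=(0.0000−52.0785)/(221.8194−158.9415)=-0.8282; B=V−Δ·S=159.7579
Node (3,3) S=243.7576: V=(p*·0.0000+(1−p*)·0.0000)/1.15=0.0000; Δ=(0.0000−0.0000)/(309.5721−221.8194)=0.0000; B=V−Δ·S=0.0000
Node (2,0) S=98.5439: V=(p*·58.3449+(1−p*)·93.8207)/1.15=61.0175; Δ=(58.3449−93.8207)/(125.1508−89.6749)=-1.0000; B=V−Δ·S=159.5614
Node (2,1) S=137.5283: V=(p*·15.0952+(1−p*)·58.3449)/1.15=25.6624; Δ=(15.0952−58.3449)/(174.6609−125.1508)=-0.8736; B=V−Δ·S=145.8004
Node (2,2) S=191.9351: V=(p*·0.0000+(1−p*)·15.0952)/1.15=4.3754; Δ=(0.0000−15.0952)/(243.7576−174.6609)=-0.2185; B=V−Δ·S=46.3066
Node (1,0) S=108.2900: V=(p*·25.6624+(1−p*)·61.0175)/1.15=32.5630; Δ=(25.6624−61.0175)/(137.5283−98.5439)=-0.9069; B=V−Δ·S=130.7717
Node (1,1) S=151.1300: V=(p*·4.3754+(1−p*)·25.6624)/1.15=9.9749; Δ=(4.3754−25.6624)/(191.9351−137.5283)=-0.3913; B=V−Δ·S=69.1054
Node (0,0) S=119.0000: V=(p*·9.9749+(1−p*)·32.5630)/1.15=15.2211; Δ=(9.9749−32.5630)/(151.1300−108.2900)=-0.5273; B=V−Δ·S=77.9659
Check: Δ(0,0)·S0 + B(0,0) = 15.2211 = V0.

(0,0): Delta=-0.5273 Bond=77.9659
(1,0): Delta=-0.9069 Bond=130.7717
(1,1): Delta=-0.3913 Bond=69.1054
(2,0): Delta=-1.0000 Bond=159.5614
(2,1): Delta=-0.8736 Bond=145.8004
(2,2): Delta=-0.2185 Bond=46.3066
(3,0): Delta=-1.0000 Bond=183.4957
(3,1): Delta=-1.0000 Bond=183.4957
(3,2): Delta=-0.8282 Bond=159.7579
(3,3): Delta=0.0000 Bond=0.0000
V0=15.2211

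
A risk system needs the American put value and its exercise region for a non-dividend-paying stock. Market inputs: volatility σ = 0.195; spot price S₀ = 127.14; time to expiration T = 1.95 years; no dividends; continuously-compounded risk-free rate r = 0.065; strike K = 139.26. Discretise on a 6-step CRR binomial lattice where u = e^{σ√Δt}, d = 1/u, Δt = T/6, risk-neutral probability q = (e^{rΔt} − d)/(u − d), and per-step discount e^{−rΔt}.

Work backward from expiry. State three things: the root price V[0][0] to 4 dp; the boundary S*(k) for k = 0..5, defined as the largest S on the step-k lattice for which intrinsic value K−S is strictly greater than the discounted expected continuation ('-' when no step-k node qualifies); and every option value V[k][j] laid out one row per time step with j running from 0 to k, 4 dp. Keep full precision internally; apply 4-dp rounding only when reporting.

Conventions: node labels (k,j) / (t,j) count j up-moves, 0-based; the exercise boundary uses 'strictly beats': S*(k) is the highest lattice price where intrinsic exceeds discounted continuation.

params: Δt=0.32500 u=1.11758 d=0.89479 q=0.56806 e^(-rΔt)=0.97910
t_6 payoffs: 74.0061 57.7586 37.4656 12.1200 0.0000 0.0000 0.0000
t_5: node(5,0) S=72.9266 payoff=66.3334 vs cont=63.4224 → 66.3334 [stop]  node(5,1) S=91.0845 payoff=48.1755 vs cont=45.2645 → 48.1755 [stop]  node(5,2) S=113.7635 payoff=25.4965 vs cont=22.5855 → 25.4965 [stop]  node(5,3) S=142.0893 payoff=0.0000 vs cont=5.1256 → 5.1256 [wait]  node(5,4) S=177.4680 payoff=0.0000 vs cont=0.0000 → 0.0000 [wait]  node(5,5) S=221.6555 payoff=0.0000 vs cont=0.0000 → 0.0000 [wait]  ⇒ S*(5)=113.7635
t_4: node(4,0) S=81.5014 payoff=57.7586 vs cont=54.8476 → 57.7586 [stop]  node(4,1) S=101.7944 payoff=37.4656 vs cont=34.5546 → 37.4656 [stop]  node(4,2) S=127.1400 payoff=12.1200 vs cont=13.6335 → 13.6335 [wait]  node(4,3) S=158.7964 payoff=0.0000 vs cont=2.1677 → 2.1677 [wait]  node(4,4) S=198.3349 payoff=0.0000 vs cont=0.0000 → 0.0000 [wait]  ⇒ S*(4)=101.7944
t_3: node(3,0) S=91.0845 payoff=48.1755 vs cont=45.2645 → 48.1755 [stop]  node(3,1) S=113.7635 payoff=25.4965 vs cont=23.4273 → 25.4965 [stop]  node(3,2) S=142.0893 payoff=0.0000 vs cont=6.9713 → 6.9713 [wait]  node(3,3) S=177.4680 payoff=0.0000 vs cont=0.9167 → 0.9167 [wait]  ⇒ S*(3)=113.7635
t_2: node(2,0) S=101.7944 payoff=37.4656 vs cont=34.5546 → 37.4656 [stop]  node(2,1) S=127.1400 payoff=12.1200 vs cont=14.6600 → 14.6600 [wait]  node(2,2) S=158.7964 payoff=0.0000 vs cont=3.4581 → 3.4581 [wait]  ⇒ S*(2)=101.7944
t_1: node(1,0) S=113.7635 payoff=25.4965 vs cont=23.9982 → 25.4965 [stop]  node(1,1) S=142.0893 payoff=0.0000 vs cont=8.1232 → 8.1232 [wait]  ⇒ S*(1)=113.7635
t_0: node(0,0) S=127.1400 payoff=12.1200 vs cont=15.3007 → 15.3007 [wait]  ⇒ S*(0)=-

price = 15.3007
boundary = - 113.7635 101.7944 113.7635 101.7944 113.7635
tree:
15.3007
25.4965 8.1232
37.4656 14.6600 3.4581
48.1755 25.4965 6.9713 0.9167
57.7586 37.4656 13.6335 2.1677 0.0000
66.3334 48.1755 25.4965 5.1256 0.0000 0.0000
74.0061 57.7586 37.4656 12.1200 0.0000 0.0000 0.0000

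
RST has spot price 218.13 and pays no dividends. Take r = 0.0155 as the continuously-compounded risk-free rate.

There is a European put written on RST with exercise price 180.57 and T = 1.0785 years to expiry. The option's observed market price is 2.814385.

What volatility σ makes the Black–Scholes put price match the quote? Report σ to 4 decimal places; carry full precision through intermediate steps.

sigma = 0.1866

At σ = 0.1866 the Black–Scholes value reproduces the quote:
σ√T = 0.1866·√1.0785 = 0.193786
d₁ = (ln(S/K) + (r+σ²/2)T) / (σ√T) = (ln(218.13/180.57) + (0.0155+0.1866²/2)·1.0785) / 0.193786 = (0.188973 + 0.035493) / 0.193786 = 1.158320
d₂ = d₁ − σ√T = 1.158320 − 0.193786 = 0.964535
e^{−rT} = 0.983422
N(−d₁) = 0.123367,  N(−d₂) = 0.167389
V = K·e^{−rT}·N(−d₂) − S·N(−d₁) = 29.724359 − 26.909974 = 2.814385 (the quoted price), and the Black–Scholes price is strictly increasing in σ, so σ is unique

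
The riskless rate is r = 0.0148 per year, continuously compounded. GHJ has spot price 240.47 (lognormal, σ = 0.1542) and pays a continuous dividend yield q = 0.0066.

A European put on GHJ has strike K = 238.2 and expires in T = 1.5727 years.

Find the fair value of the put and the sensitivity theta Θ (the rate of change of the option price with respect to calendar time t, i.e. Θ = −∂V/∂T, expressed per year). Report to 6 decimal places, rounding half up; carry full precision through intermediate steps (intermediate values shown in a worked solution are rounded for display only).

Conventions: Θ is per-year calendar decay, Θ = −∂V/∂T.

price = 15.615784
Θ = -4.664127

σ√T = 0.1542·√1.5727 = 0.193378
d₁ = (ln(S/K) + (r−q+σ²/2)T) / (σ√T) = (ln(240.47/238.2) + (0.0148−0.0066+0.1542²/2)·1.5727) / 0.193378 = (0.009485 + 0.031594) / 0.193378 = 0.212425
d₂ = d₁ − σ√T = 0.212425 − 0.193378 = 0.019047
e^{−rT} = 0.976993
e^{−qT} = 0.989674
N(−d₁) = 0.415888,  N(−d₂) = 0.492402
Put price V = K·e^{−rT}·N(−d₂) − S·e^{−qT}·N(−d₁) = 114.591595 − 98.975811 = 15.615784
φ(d₁) = (1/√(2π))·e^{−d₁²/2} = 0.390042
Θ = −S·e^{−qT}·φ(d₁)·σ/(2√T) − q·S·e^{−qT}·N(−d₁) + r·K·e^{−rT}·N(−d₂) = −5.706842 − 0.653240 + 1.695956 = -4.664127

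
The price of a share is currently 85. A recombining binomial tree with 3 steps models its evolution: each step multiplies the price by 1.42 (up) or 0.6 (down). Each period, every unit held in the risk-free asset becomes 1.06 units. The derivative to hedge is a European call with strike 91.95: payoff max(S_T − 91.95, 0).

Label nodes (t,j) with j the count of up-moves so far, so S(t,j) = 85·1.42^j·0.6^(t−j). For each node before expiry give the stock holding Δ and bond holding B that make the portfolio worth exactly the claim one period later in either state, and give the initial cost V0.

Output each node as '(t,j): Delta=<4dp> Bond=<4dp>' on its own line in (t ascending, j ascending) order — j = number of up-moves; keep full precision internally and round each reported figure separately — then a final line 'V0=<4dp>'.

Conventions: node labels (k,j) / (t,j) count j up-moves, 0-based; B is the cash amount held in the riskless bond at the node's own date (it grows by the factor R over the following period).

(0,0): Delta=0.6332 Bond=-27.5896
(1,0): Delta=0.1378 Bond=-3.9770
(1,1): Delta=0.7971 Bond=-49.0200
(2,0): Delta=0.0000 Bond=0.0000
(2,1): Delta=0.1833 Bond=-7.5148
(2,2): Delta=1.0000 Bond=-86.7453
V0=26.2337

No-arbitrage ⇒ martingale measure with p* = (R−d)/(u−d) = 0.5610.
Expiry values: V(3,0)=0.0000, V(3,1)=0.0000, V(3,2)=10.8864, V(3,3)=151.4295
  t=2,j=0: stock 30.6000 → up 43.4520 (V=0.0000), down 18.3600 (V=0.0000). Price 0.0000; hedge Δ=0.0000, bond B=0.0000.
  t=2,j=1: stock 72.4200 → up 102.8364 (V=10.8864), down 43.4520 (V=0.0000). Price 5.7613; hedge Δ=0.1833, bond B=-7.5148.
  t=2,j=2: stock 171.3940 → up 243.3795 (V=151.4295), down 102.8364 (V=10.8864). Price 84.6487; hedge Δ=1.0000, bond B=-86.7453.
  t=1,j=0: stock 51.0000 → up 72.4200 (V=5.7613), down 30.6000 (V=0.0000). Price 3.0490; hedge Δ=0.1378, bond B=-3.9770.
  t=1,j=1: stock 120.7000 → up 171.3940 (V=84.6487), down 72.4200 (V=5.7613). Price 47.1842; hedge Δ=0.7971, bond B=-49.0200.
  t=0,j=0: stock 85.0000 → up 120.7000 (V=47.1842), down 51.0000 (V=3.0490). Price 26.2337; hedge Δ=0.6332, bond B=-27.5896.
Sanity check at the root: Δ(0,0)·S0 + B(0,0) reproduces V0 = 26.2337.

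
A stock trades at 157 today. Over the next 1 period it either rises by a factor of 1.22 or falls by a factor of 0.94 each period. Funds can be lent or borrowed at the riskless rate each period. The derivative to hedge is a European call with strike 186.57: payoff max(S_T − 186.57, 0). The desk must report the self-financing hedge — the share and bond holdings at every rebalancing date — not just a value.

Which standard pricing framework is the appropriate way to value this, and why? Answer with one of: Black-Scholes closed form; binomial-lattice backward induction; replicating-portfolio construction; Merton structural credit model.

Key observation: the deliverable is the dynamic trading strategy on the 1-step tree (spot 157, moves 1.22 and 0.94), so the valuation must go through the node-by-node replicating-portfolio solve.

framework: replicating-portfolio construction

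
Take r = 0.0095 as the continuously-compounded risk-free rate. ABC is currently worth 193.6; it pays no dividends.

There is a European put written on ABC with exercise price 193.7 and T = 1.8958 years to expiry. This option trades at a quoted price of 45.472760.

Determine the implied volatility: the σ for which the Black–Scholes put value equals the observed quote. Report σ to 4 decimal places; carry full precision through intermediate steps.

At σ = 0.4544 the Black–Scholes value reproduces the quote:
σ√T = 0.4544·√1.8958 = 0.625655
d₁ = (ln(S/K) + (r+σ²/2)T) / (σ√T) = (ln(193.6/193.7) + (0.0095+0.4544²/2)·1.8958) / 0.625655 = (-0.000516 + 0.213732) / 0.625655 = 0.340788
d₂ = d₁ − σ√T = 0.340788 − 0.625655 = -0.284867
e^{−rT} = 0.982151
N(−d₁) = 0.366632,  N(−d₂) = 0.612127
V = K·e^{−rT}·N(−d₂) − S·N(−d₁) = 116.452643 − 70.979883 = 45.472760 (the quoted price), and the Black–Scholes price is strictly increasing in σ, so σ is unique

sigma = 0.4544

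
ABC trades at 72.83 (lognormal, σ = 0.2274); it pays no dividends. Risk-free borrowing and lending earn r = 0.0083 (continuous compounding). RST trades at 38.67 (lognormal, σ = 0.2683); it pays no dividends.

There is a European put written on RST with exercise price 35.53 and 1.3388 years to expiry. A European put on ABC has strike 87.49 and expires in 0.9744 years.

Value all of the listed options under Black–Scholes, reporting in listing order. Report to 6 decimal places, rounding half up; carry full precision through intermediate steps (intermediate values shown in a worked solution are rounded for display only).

[RST put K=35.53]
σ√T = 0.2683·√1.3388 = 0.310441
d₁ = (ln(S/K) + (r+σ²/2)T) / (σ√T) = (ln(38.67/35.53) + (0.0083+0.2683²/2)·1.3388) / 0.310441 = (0.084687 + 0.059299) / 0.310441 = 0.463810
d₂ = d₁ − σ√T = 0.463810 − 0.310441 = 0.153369
e^{−rT} = 0.988949
N(−d₁) = 0.321392,  N(−d₂) = 0.439054
price = K·e^{−rT}·N(−d₂) − S·N(−d₁) = 15.427189 − 12.428228 = 2.998961
[ABC put K=87.49]
σ√T = 0.2274·√0.9744 = 0.224470
d₁ = (ln(S/K) + (r+σ²/2)T) / (σ√T) = (ln(72.83/87.49) + (0.0083+0.2274²/2)·0.9744) / 0.224470 = (-0.183397 + 0.033281) / 0.224470 = -0.668754
d₂ = d₁ − σ√T = -0.668754 − 0.224470 = -0.893225
e^{−rT} = 0.991945
N(−d₁) = 0.748174,  N(−d₂) = 0.814132
price = K·e^{−rT}·N(−d₂) − S·N(−d₁) = 70.654633 − 54.489503 = 16.165130

price(RST put K=35.53) = 2.998961
price(ABC put K=87.49) = 16.165130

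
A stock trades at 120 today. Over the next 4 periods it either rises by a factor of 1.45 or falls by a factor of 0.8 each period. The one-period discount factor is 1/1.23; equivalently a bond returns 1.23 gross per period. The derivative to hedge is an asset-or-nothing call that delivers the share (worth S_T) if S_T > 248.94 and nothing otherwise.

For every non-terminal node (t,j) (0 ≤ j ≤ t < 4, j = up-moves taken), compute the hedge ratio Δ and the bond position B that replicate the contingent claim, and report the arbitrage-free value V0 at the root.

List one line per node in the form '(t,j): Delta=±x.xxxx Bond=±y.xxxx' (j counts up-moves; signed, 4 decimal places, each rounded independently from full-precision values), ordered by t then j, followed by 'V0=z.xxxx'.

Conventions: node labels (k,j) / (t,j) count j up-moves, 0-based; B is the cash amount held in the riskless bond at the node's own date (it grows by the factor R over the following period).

(0,0): Delta=1.3703 Bond=-69.9314
(1,0): Delta=1.3567 Bond=-84.7124
(1,1): Delta=1.3741 Bond=-86.6824
(2,0): Delta=0.0000 Bond=0.0000
(2,1): Delta=1.7397 Bond=-157.5059
(2,2): Delta=1.2709 Bond=-80.5844
(3,0): Delta=0.0000 Bond=0.0000
(3,1): Delta=0.0000 Bond=0.0000
(3,2): Delta=2.2308 Bond=-292.8510
(3,3): Delta=1.0000 Bond=0.0000
V0=94.5042

The replicating-portfolio and risk-neutral prices coincide; use p* = (1.23−0.8)/(1.45−0.8) = 0.6615 for the latter.
Terminal payoffs: V(4,0)=0.0000, V(4,1)=0.0000, V(4,2)=0.0000, V(4,3)=292.6680, V(4,4)=530.4607
Node (3,0) S=61.4400: V=(p*·0.0000+(1−p*)·0.0000)/1.23=0.0000; Δ=(0.0000−0.0000)/(89.0880−49.1520)=0.0000; B=V−Δ·S=0.0000
Node (3,1) S=111.3600: V=(p*·0.0000+(1−p*)·0.0000)/1.23=0.0000; Δ=(0.0000−0.0000)/(161.4720−89.0880)=0.0000; B=V−Δ·S=0.0000
Node (3,2) S=201.8400: V=(p*·292.6680+(1−p*)·0.0000)/1.23=157.4074; Δ=(292.6680−0.0000)/(292.6680−161.4720)=2.2308; B=V−Δ·S=-292.8510
Node (3,3) S=365.8350: V=(p*·530.4607+(1−p*)·292.6680)/1.23=365.8350; Δ=(530.4607−292.6680)/(530.4607−292.6680)=1.0000; B=V−Δ·S=0.0000
Node (2,0) S=76.8000: V=(p*·0.0000+(1−p*)·0.0000)/1.23=0.0000; Δ=(0.0000−0.0000)/(111.3600−61.4400)=0.0000; B=V−Δ·S=0.0000
Node (2,1) S=139.2000: V=(p*·157.4074+(1−p*)·0.0000)/1.23=84.6594; Δ=(157.4074−0.0000)/(201.8400−111.3600)=1.7397; B=V−Δ·S=-157.5059
Node (2,2) S=252.3000: V=(p*·365.8350+(1−p*)·157.4074)/1.23=240.0734; Δ=(365.8350−157.4074)/(365.8350−201.8400)=1.2709; B=V−Δ·S=-80.5844
Node (1,0) S=96.0000: V=(p*·84.6594+(1−p*)·0.0000)/1.23=45.5329; Δ=(84.6594−0.0000)/(139.2000−76.8000)=1.3567; B=V−Δ·S=-84.7124
Node (1,1) S=174.0000: V=(p*·240.0734+(1−p*)·84.6594)/1.23=152.4160; Δ=(240.0734−84.6594)/(252.3000−139.2000)=1.3741; B=V−Δ·S=-86.6824
Node (0,0) S=120.0000: V=(p*·152.4160+(1−p*)·45.5329)/1.23=94.5042; Δ=(152.4160−45.5329)/(174.0000−96.0000)=1.3703; B=V−Δ·S=-69.9314
Verification: the root portfolio costs Δ(0,0)·S0 + B(0,0) = 94.5042, matching V0.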